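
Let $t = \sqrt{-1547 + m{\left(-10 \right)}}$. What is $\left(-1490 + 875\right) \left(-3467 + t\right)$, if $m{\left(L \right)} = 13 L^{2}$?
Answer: $2132205 - 615 i \sqrt{247} \approx 2.1322 \cdot 10^{6} - 9665.5 i$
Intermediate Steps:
$t = i \sqrt{247}$ ($t = \sqrt{-1547 + 13 \left(-10\right)^{2}} = \sqrt{-1547 + 13 \cdot 100} = \sqrt{-1547 + 1300} = \sqrt{-247} = i \sqrt{247} \approx 15.716 i$)
$\left(-1490 + 875\right) \left(-3467 + t\right) = \left(-1490 + 875\right) \left(-3467 + i \sqrt{247}\right) = - 615 \left(-3467 + i \sqrt{247}\right) = 2132205 - 615 i \sqrt{247}$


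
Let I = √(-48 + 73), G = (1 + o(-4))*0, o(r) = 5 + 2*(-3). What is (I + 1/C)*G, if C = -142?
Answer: 0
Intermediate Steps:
o(r) = -1 (o(r) = 5 - 6 = -1)
G = 0 (G = (1 - 1)*0 = 0*0 = 0)
I = 5 (I = √25 = 5)
(I + 1/C)*G = (5 + 1/(-142))*0 = (5 - 1/142)*0 = (709/142)*0 = 0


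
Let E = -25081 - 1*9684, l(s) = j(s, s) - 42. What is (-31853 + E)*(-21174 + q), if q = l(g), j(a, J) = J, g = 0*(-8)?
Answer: 1413367488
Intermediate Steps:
g = 0
l(s) = -42 + s (l(s) = s - 42 = -42 + s)
q = -42 (q = -42 + 0 = -42)
E = -34765 (E = -25081 - 9684 = -34765)
(-31853 + E)*(-21174 + q) = (-31853 - 34765)*(-21174 - 42) = -66618*(-21216) = 1413367488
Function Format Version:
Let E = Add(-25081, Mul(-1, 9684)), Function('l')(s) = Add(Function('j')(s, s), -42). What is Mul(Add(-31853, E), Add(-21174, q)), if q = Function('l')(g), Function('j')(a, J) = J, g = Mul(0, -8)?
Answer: 1413367488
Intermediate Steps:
g = 0
Function('l')(s) = Add(-42, s) (Function('l')(s) = Add(s, -42) = Add(-42, s))
q = -42 (q = Add(-42, 0) = -42)
E = -34765 (E = Add(-25081, -9684) = -34765)
Mul(Add(-31853, E), Add(-21174, q)) = Mul(Add(-31853, -34765), Add(-21174, -42)) = Mul(-66618, -21216) = 1413367488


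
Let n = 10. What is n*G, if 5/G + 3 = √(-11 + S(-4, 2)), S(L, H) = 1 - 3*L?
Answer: -150/7 - 50*√2/7 ≈ -31.530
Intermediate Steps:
G = 5/(-3 + √2) (G = 5/(-3 + √(-11 + (1 - 3*(-4)))) = 5/(-3 + √(-11 + (1 + 12))) = 5/(-3 + √(-11 + 13)) = 5/(-3 + √2) ≈ -3.1530)
n*G = 10*(-15/7 - 5*√2/7) = -150/7 - 50*√2/7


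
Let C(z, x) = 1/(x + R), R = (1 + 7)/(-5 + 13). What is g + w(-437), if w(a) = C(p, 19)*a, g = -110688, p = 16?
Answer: -2214197/20 ≈ -1.1071e+5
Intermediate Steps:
R = 1 (R = 8/8 = 8*(1/8) = 1)
C(z, x) = 1/(1 + x) (C(z, x) = 1/(x + 1) = 1/(1 + x))
w(a) = a/20 (w(a) = a/(1 + 19) = a/20)
g + w(-437) = -110688 + (1/20)*(-437) = -110688 - 437/20 = -2214197/20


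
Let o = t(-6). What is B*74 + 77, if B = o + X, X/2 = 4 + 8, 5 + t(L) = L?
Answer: 1039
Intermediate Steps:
t(L) = -5 + L
o = -11 (o = -5 - 6 = -11)
X = 24 (X = 2*(4 + 8) = 2*12 = 24)
B = 13 (B = -11 + 24 = 13)
B*74 + 77 = 13*74 + 77 = 962 + 77 = 1039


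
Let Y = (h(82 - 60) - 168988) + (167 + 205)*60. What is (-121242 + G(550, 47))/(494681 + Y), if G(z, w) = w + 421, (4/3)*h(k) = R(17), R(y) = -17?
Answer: -483096/1392001 ≈ -0.34705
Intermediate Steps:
h(k) = -51/4 (h(k) = (3/4)*(-17) = -51/4)
G(z, w) = 421 + w
Y = -586723/4 (Y = (-51/4 - 168988) + (167 + 205)*60 = -676003/4 + 372*60 = -676003/4 + 22320 = -586723/4 ≈ -1.4668e+5)
(-121242 + G(550, 47))/(494681 + Y) = (-121242 + (421 + 47))/(494681 - 586723/4) = (-121242 + 468)/(1392001/4) = -120774*4/1392001 = -483096/1392001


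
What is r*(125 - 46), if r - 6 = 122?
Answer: 10112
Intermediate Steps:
r = 128 (r = 6 + 122 = 128)
r*(125 - 46) = 128*(125 - 46) = 128*79 = 10112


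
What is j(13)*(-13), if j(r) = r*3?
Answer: -507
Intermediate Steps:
j(r) = 3*r
j(13)*(-13) = (3*13)*(-13) = 39*(-13) = -507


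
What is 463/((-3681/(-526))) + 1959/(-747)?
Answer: 19412423/305523 ≈ 63.538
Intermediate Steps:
463/((-3681/(-526))) + 1959/(-747) = 463/((-3681*(-1/526))) + 1959*(-1/747) = 463/(3681/526) - 653/249 = 463*(526/3681) - 653/249 = 243538/3681 - 653/249 = 19412423/305523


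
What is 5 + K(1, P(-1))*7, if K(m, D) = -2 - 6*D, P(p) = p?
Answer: 33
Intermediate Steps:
K(m, D) = -2 - 6*D
5 + K(1, P(-1))*7 = 5 + (-2 - 6*(-1))*7 = 5 + (-2 + 6)*7 = 5 + 4*7 = 5 + 28 = 33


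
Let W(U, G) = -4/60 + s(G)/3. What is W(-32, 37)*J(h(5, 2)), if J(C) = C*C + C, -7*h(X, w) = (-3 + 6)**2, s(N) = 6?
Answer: 174/245 ≈ 0.71020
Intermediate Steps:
h(X, w) = -9/7 (h(X, w) = -(-3 + 6)**2/7 = -1/7*3**2 = -1/7*9 = -9/7)
J(C) = C + C**2 (J(C) = C**2 + C = C + C**2)
W(U, G) = 29/15 (W(U, G) = -4/60 + 6/3 = -4*1/60 + 6*(1/3) = -1/15 + 2 = 29/15)
W(-32, 37)*J(h(5, 2)) = 29*(-9*(1 - 9/7)/7)/15 = 29*(-9/7*(-2/7))/15 = (29/15)*(18/49) = 174/245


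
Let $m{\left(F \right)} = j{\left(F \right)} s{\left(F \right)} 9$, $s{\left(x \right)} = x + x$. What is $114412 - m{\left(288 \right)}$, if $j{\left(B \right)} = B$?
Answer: $-1378580$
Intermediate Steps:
$s{\left(x \right)} = 2 x$
$m{\left(F \right)} = 18 F^{2}$ ($m{\left(F \right)} = F 2 F 9 = 2 F^{2} \cdot 9 = 18 F^{2}$)
$114412 - m{\left(288 \right)} = 114412 - 18 \cdot 288^{2} = 114412 - 18 \cdot 82944 = 114412 - 1492992 = -1378580$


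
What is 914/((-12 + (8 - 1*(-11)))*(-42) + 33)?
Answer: -914/261 ≈ -3.5019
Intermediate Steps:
914/((-12 + (8 - 1*(-11)))*(-42) + 33) = 914/((-12 + (8 + 11))*(-42) + 33) = 914/((-12 + 19)*(-42) + 33) = 914/(7*(-42) + 33) = 914/(-294 + 33) = 914/(-261) = 914*(-1/261) = -914/261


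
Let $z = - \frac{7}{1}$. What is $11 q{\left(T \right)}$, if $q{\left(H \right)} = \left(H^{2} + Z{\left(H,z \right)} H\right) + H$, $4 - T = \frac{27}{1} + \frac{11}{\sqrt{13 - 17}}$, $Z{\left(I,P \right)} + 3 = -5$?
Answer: $\frac{29029}{4} - \frac{6413 i}{2} \approx 7257.3 - 3206.5 i$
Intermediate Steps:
$z = -7$ ($z = \left(-7\right) 1 = -7$)
$Z{\left(I,P \right)} = -8$ ($Z{\left(I,P \right)} = -3 - 5 = -8$)
$T = -23 + \frac{11 i}{2}$ ($T = 4 - \left(\frac{27}{1} + \frac{11}{\sqrt{13 - 17}}\right) = 4 - \left(27 \cdot 1 + \frac{11}{\sqrt{-4}}\right) = 4 - \left(27 + \frac{11}{2 i}\right) = 4 - \left(27 + 11 \left(- \frac{i}{2}\right)\right) = 4 - \left(27 - \frac{11 i}{2}\right) = -23 + \frac{11 i}{2} \approx -23.0 + 5.5 i$)
$q{\left(H \right)} = H^{2} - 7 H$ ($q{\left(H \right)} = \left(H^{2} - 8 H\right) + H = H^{2} - 7 H$)
$11 q{\left(T \right)} = 11 \left(-23 + \frac{11 i}{2}\right) \left(-7 - \left(23 - \frac{11 i}{2}\right)\right) = 11 \left(-23 + \frac{11 i}{2}\right) \left(-30 + \frac{11 i}{2}\right) = 11 \left(-30 + \frac{11 i}{2}\right) \left(-23 + \frac{11 i}{2}\right)$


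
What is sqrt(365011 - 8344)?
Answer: sqrt(356667) ≈ 597.22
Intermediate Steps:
sqrt(365011 - 8344) = sqrt(356667)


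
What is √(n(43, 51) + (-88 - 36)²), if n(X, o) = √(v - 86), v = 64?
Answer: √(15376 + I*√22) ≈ 124.0 + 0.0189*I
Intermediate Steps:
n(X, o) = I*√22 (n(X, o) = √(64 - 86) = √(-22) = I*√22)
√(n(43, 51) + (-88 - 36)²) = √(I*√22 + (-88 - 36)²) = √(I*√22 + (-124)²) = √(I*√22 + 15376) = √(15376 + I*√22)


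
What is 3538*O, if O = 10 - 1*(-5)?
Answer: 53070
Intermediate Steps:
O = 15 (O = 10 + 5 = 15)
3538*O = 3538*15 = 53070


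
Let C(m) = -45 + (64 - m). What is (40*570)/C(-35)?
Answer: 3800/9 ≈ 422.22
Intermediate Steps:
C(m) = 19 - m
(40*570)/C(-35) = (40*570)/(19 - 1*(-35)) = 22800/(19 + 35) = 22800/54 = 22800*(1/54) = 3800/9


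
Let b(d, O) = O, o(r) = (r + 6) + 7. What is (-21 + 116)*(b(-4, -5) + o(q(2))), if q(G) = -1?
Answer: 665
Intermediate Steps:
o(r) = 13 + r (o(r) = (6 + r) + 7 = 13 + r)
(-21 + 116)*(b(-4, -5) + o(q(2))) = (-21 + 116)*(-5 + (13 - 1)) = 95*(-5 + 12) = 95*7 = 665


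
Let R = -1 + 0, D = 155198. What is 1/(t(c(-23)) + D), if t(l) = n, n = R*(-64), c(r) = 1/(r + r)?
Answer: 1/155262 ≈ 6.4407e-6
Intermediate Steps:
c(r) = 1/(2*r)
R = -1
n = 64 (n = -1*(-64) = 64)
t(l) = 64
1/(t(c(-23)) + D) = 1/(64 + 155198) = 1/155262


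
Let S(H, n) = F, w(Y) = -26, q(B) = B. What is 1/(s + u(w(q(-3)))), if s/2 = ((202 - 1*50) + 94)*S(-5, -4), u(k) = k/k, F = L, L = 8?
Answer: 1/3937 ≈ 0.00025400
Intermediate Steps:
F = 8
S(H, n) = 8
u(k) = 1
s = 3936 (s = 2*(((202 - 1*50) + 94)*8) = 2*(((202 - 50) + 94)*8) = 2*((152 + 94)*8) = 2*(246*8) = 2*1968 = 3936)
1/(s + u(w(q(-3)))) = 1/(3936 + 1) = 1/3937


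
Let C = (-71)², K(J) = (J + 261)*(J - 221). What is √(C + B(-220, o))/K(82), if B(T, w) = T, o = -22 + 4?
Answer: -√4821/47677 ≈ -0.0014563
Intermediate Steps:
o = -18
K(J) = (-221 + J)*(261 + J) (K(J) = (261 + J)*(-221 + J) = (-221 + J)*(261 + J))
C = 5041
√(C + B(-220, o))/K(82) = √(5041 - 220)/(-57681 + 82² + 40*82) = √4821/(-57681 + 6724 + 3280) = √4821/(-47677) = √4821*(-1/47677) = -√4821/47677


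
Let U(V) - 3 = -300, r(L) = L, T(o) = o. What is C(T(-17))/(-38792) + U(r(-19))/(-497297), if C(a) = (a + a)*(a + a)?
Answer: -140838527/4822786306 ≈ -0.029203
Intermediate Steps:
C(a) = 4*a**2 (C(a) = (2*a)*(2*a) = 4*a**2)
U(V) = -297 (U(V) = 3 - 300 = -297)
C(T(-17))/(-38792) + U(r(-19))/(-497297) = (4*(-17)**2)/(-38792) - 297/(-497297) = (4*289)*(-1/38792) - 297*(-1/497297) = 1156*(-1/38792) + 297/497297 = -289/9698 + 297/497297 = -140838527/4822786306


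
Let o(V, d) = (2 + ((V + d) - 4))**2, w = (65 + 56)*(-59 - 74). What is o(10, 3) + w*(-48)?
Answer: 772585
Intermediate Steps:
w = -16093 (w = 121*(-133) = -16093)
o(V, d) = (-2 + V + d)**2 (o(V, d) = (2 + (-4 + V + d))**2 = (-2 + V + d)**2)
o(10, 3) + w*(-48) = (-2 + 10 + 3)**2 - 16093*(-48) = 11**2 + 772464 = 121 + 772464 = 772585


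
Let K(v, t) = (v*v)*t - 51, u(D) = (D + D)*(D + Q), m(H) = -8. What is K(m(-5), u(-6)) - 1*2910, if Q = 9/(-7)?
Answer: 18441/7 ≈ 2634.4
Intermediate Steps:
Q = -9/7 (Q = 9*(-⅐) = -9/7 ≈ -1.2857)
u(D) = 2*D*(-9/7 + D) (u(D) = (D + D)*(D - 9/7) = (2*D)*(-9/7 + D) = 2*D*(-9/7 + D))
K(v, t) = -51 + t*v² (K(v, t) = v²*t - 51 = t*v² - 51 = -51 + t*v²)
K(m(-5), u(-6)) - 1*2910 = (-51 + ((2/7)*(-6)*(-9 + 7*(-6)))*(-8)²) - 1*2910 = (-51 + ((2/7)*(-6)*(-9 - 42))*64) - 2910 = (-51 + ((2/7)*(-6)*(-51))*64) - 2910 = (-51 + (612/7)*64) - 2910 = (-51 + 39168/7) - 2910 = 38811/7 - 2910 = 18441/7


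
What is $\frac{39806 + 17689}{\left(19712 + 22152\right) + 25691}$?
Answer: $\frac{11499}{13511} \approx 0.85108$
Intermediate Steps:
$\frac{39806 + 17689}{\left(19712 + 22152\right) + 25691} = \frac{57495}{41864 + 25691} = \frac{57495}{67555} = 57495 \cdot \frac{1}{67555} = \frac{11499}{13511}$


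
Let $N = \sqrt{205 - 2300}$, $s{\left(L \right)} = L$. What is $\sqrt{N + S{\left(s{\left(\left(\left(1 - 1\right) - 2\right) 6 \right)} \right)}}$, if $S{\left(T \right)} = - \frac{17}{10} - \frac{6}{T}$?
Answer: $\frac{\sqrt{-30 + 25 i \sqrt{2095}}}{5} \approx 4.7216 + 4.847 i$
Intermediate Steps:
$S{\left(T \right)} = - \frac{17}{10} - \frac{6}{T}$ ($S{\left(T \right)} = \left(-17\right) \frac{1}{10} - \frac{6}{T} = - \frac{17}{10} - \frac{6}{T}$)
$N = i \sqrt{2095}$ ($N = \sqrt{-2095} = i \sqrt{2095} \approx 45.771 i$)
$\sqrt{N + S{\left(s{\left(\left(\left(1 - 1\right) - 2\right) 6 \right)} \right)}} = \sqrt{i \sqrt{2095} - \left(\frac{17}{10} + \frac{6}{\left(\left(1 - 1\right) - 2\right) 6}\right)} = \sqrt{i \sqrt{2095} - \left(\frac{17}{10} + \frac{6}{\left(0 - 2\right) 6}\right)} = \sqrt{i \sqrt{2095} - \left(\frac{17}{10} + \frac{6}{\left(-2\right) 6}\right)} = \sqrt{i \sqrt{2095} - \left(\frac{17}{10} + \frac{6}{-12}\right)} = \sqrt{i \sqrt{2095} - \frac{6}{5}} = \sqrt{- \frac{6}{5} + i \sqrt{2095}}$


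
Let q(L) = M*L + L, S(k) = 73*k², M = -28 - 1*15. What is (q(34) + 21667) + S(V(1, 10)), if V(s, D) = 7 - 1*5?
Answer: 20531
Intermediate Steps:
M = -43 (M = -28 - 15 = -43)
V(s, D) = 2 (V(s, D) = 7 - 5 = 2)
q(L) = -42*L (q(L) = -43*L + L = -42*L)
(q(34) + 21667) + S(V(1, 10)) = (-42*34 + 21667) + 73*2² = (-1428 + 21667) + 73*4 = 20239 + 292 = 20531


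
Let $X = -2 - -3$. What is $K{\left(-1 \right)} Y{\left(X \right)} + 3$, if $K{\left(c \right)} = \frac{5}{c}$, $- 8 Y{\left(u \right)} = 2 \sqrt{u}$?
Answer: $\frac{17}{4} \approx 4.25$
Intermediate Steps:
$X = 1$ ($X = -2 + 3 = 1$)
$Y{\left(u \right)} = - \frac{\sqrt{u}}{4}$ ($Y{\left(u \right)} = - \frac{2 \sqrt{u}}{8} = - \frac{\sqrt{u}}{4}$)
$K{\left(-1 \right)} Y{\left(X \right)} + 3 = \frac{5}{-1} \left(- \frac{\sqrt{1}}{4}\right) + 3 = 5 \left(-1\right) \left(\left(- \frac{1}{4}\right) 1\right) + 3 = \left(-5\right) \left(- \frac{1}{4}\right) + 3 = \frac{5}{4} + 3 = \frac{17}{4}$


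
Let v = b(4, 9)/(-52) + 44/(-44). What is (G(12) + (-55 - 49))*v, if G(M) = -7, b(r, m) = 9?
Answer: 6771/52 ≈ 130.21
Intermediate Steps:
v = -61/52 (v = 9/(-52) + 44/(-44) = 9*(-1/52) + 44*(-1/44) = -9/52 - 1 = -61/52 ≈ -1.1731)
(G(12) + (-55 - 49))*v = (-7 + (-55 - 49))*(-61/52) = (-7 - 104)*(-61/52) = -111*(-61/52) = 6771/52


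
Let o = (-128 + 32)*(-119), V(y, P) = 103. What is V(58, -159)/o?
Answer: 103/11424 ≈ 0.0090161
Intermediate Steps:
o = 11424 (o = -96*(-119) = 11424)
V(58, -159)/o = 103/11424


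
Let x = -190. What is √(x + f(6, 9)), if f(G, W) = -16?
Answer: I*√206 ≈ 14.353*I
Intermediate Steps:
√(x + f(6, 9)) = √(-190 - 16) = √(-206) = I*√206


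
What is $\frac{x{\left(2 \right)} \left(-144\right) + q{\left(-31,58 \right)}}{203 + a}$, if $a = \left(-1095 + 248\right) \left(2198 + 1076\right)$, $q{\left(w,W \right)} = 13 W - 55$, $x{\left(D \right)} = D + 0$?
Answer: $- \frac{411}{2772875} \approx -0.00014822$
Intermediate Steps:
$x{\left(D \right)} = D$
$q{\left(w,W \right)} = -55 + 13 W$
$a = -2773078$ ($a = \left(-847\right) 3274 = -2773078$)
$\frac{x{\left(2 \right)} \left(-144\right) + q{\left(-31,58 \right)}}{203 + a} = \frac{2 \left(-144\right) + \left(-55 + 13 \cdot 58\right)}{203 - 2773078} = \frac{-288 + \left(-55 + 754\right)}{-2772875} = \left(-288 + 699\right) \left(- \frac{1}{2772875}\right) = 411 \left(- \frac{1}{2772875}\right) = - \frac{411}{2772875}$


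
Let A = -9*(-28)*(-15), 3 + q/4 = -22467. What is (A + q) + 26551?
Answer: -67109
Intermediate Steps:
q = -89880 (q = -12 + 4*(-22467) = -12 - 89868 = -89880)
A = -3780 (A = 252*(-15) = -3780)
(A + q) + 26551 = (-3780 - 89880) + 26551 = -93660 + 26551 = -67109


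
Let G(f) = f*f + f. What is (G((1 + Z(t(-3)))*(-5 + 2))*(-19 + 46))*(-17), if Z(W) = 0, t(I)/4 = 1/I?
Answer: -2754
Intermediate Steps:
t(I) = 4/I
G(f) = f + f**2 (G(f) = f**2 + f = f + f**2)
(G((1 + Z(t(-3)))*(-5 + 2))*(-19 + 46))*(-17) = ((((1 + 0)*(-5 + 2))*(1 + (1 + 0)*(-5 + 2)))*(-19 + 46))*(-17) = (((1*(-3))*(1 + 1*(-3)))*27)*(-17) = (-3*(1 - 3)*27)*(-17) = (-3*(-2)*27)*(-17) = (6*27)*(-17) = 162*(-17) = -2754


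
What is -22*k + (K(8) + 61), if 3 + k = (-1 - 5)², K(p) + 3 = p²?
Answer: -604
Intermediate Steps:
K(p) = -3 + p²
k = 33 (k = -3 + (-1 - 5)² = -3 + (-6)² = -3 + 36 = 33)
-22*k + (K(8) + 61) = -22*33 + ((-3 + 8²) + 61) = -726 + ((-3 + 64) + 61) = -726 + (61 + 61) = -726 + 122 = -604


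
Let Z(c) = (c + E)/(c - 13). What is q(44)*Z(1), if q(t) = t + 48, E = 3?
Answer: -92/3 ≈ -30.667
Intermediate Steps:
q(t) = 48 + t
Z(c) = (3 + c)/(-13 + c) (Z(c) = (c + 3)/(c - 13) = (3 + c)/(-13 + c))
q(44)*Z(1) = (48 + 44)*((3 + 1)/(-13 + 1)) = 92*(4/(-12)) = 92*(-1/12*4) = 92*(-⅓) = -92/3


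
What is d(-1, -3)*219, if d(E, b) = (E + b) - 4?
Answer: -1752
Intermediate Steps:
d(E, b) = -4 + E + b
d(-1, -3)*219 = (-4 - 1 - 3)*219 = -8*219 = -1752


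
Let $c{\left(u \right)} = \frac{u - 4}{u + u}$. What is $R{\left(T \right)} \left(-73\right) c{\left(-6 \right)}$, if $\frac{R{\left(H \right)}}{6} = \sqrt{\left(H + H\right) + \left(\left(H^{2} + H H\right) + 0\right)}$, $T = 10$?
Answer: $- 730 \sqrt{55} \approx -5413.8$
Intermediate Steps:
$c{\left(u \right)} = \frac{-4 + u}{2 u}$
$R{\left(H \right)} = 6 \sqrt{2 H + 2 H^{2}}$ ($R{\left(H \right)} = 6 \sqrt{\left(H + H\right) + \left(\left(H^{2} + H H\right) + 0\right)} = 6 \sqrt{2 H + \left(\left(H^{2} + H^{2}\right) + 0\right)} = 6 \sqrt{2 H + \left(2 H^{2} + 0\right)} = 6 \sqrt{2 H + 2 H^{2}}$)
$R{\left(T \right)} \left(-73\right) c{\left(-6 \right)} = 6 \sqrt{2} \sqrt{10 \left(1 + 10\right)} \left(-73\right) \frac{-4 - 6}{2 \left(-6\right)} = 6 \sqrt{2} \sqrt{10 \cdot 11} \left(-73\right) \frac{1}{2} \left(- \frac{1}{6}\right) \left(-10\right) = 6 \sqrt{2} \sqrt{110} \left(-73\right) \frac{5}{6} = 12 \sqrt{55} \left(-73\right) \frac{5}{6} = - 876 \sqrt{55} \cdot \frac{5}{6} = - 730 \sqrt{55}$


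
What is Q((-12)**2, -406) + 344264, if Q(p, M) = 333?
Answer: 344597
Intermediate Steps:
Q((-12)**2, -406) + 344264 = 333 + 344264 = 344597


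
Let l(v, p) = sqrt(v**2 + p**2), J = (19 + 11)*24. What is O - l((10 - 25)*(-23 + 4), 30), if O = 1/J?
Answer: 1/720 - 15*sqrt(365) ≈ -286.57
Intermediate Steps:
J = 720 (J = 30*24 = 720)
O = 1/720 ≈ 0.0013889
l(v, p) = sqrt(p**2 + v**2)
O - l((10 - 25)*(-23 + 4), 30) = 1/720 - sqrt(30**2 + ((10 - 25)*(-23 + 4))**2) = 1/720 - sqrt(900 + (-15*(-19))**2) = 1/720 - sqrt(900 + 285**2) = 1/720 - sqrt(900 + 81225) = 1/720 - sqrt(82125) = 1/720 - 15*sqrt(365)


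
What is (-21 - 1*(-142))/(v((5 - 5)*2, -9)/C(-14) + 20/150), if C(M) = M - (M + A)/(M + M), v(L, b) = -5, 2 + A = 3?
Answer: 49005/194 ≈ 252.60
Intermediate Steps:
A = 1 (A = -2 + 3 = 1)
C(M) = M - (1 + M)/(2*M) (C(M) = M - (M + 1)/(M + M) = M - (1 + M)/(2*M))
(-21 - 1*(-142))/(v((5 - 5)*2, -9)/C(-14) + 20/150) = (-21 - 1*(-142))/(-5/(-½ - 14 - ½/(-14)) + 20/150) = (-21 + 142)/(-5/(-½ - 14 - ½*(-1/14)) + 20*(1/150)) = 121/(-5/(-½ - 14 + 1/28) + 2/15) = 121/(-5/(-405/28) + 2/15) = 121/(-5*(-28/405) + 2/15) = 121/(28/81 + 2/15) = 121/(194/405) = 121*(405/194) = 49005/194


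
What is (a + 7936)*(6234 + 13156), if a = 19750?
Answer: 536831540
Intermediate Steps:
(a + 7936)*(6234 + 13156) = (19750 + 7936)*(6234 + 13156) = 27686*19390 = 536831540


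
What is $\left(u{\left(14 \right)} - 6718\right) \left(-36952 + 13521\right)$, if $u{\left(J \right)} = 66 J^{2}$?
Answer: $-145693958$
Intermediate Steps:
$\left(u{\left(14 \right)} - 6718\right) \left(-36952 + 13521\right) = \left(66 \cdot 14^{2} - 6718\right) \left(-36952 + 13521\right) = \left(66 \cdot 196 - 6718\right) \left(-23431\right) = \left(12936 - 6718\right) \left(-23431\right) = 6218 \left(-23431\right) = -145693958$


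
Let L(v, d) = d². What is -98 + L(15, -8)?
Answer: -34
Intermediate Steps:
-98 + L(15, -8) = -98 + (-8)² = -98 + 64 = -34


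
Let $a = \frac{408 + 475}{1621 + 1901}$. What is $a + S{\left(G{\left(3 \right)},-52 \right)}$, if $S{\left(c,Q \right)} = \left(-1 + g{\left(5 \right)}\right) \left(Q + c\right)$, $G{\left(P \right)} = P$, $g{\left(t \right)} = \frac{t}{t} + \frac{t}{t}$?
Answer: $- \frac{171695}{3522} \approx -48.749$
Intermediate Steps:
$g{\left(t \right)} = 2$ ($g{\left(t \right)} = 1 + 1 = 2$)
$S{\left(c,Q \right)} = Q + c$ ($S{\left(c,Q \right)} = \left(-1 + 2\right) \left(Q + c\right) = 1 \left(Q + c\right) = Q + c$)
$a = \frac{883}{3522} \approx 0.25071$
$a + S{\left(G{\left(3 \right)},-52 \right)} = \frac{883}{3522} + \left(-52 + 3\right) = \frac{883}{3522} - 49 = - \frac{171695}{3522}$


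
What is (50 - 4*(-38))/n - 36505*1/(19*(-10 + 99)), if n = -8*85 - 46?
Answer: -13422106/613833 ≈ -21.866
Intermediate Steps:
n = -726 (n = -680 - 46 = -726)
(50 - 4*(-38))/n - 36505*1/(19*(-10 + 99)) = (50 - 4*(-38))/(-726) - 36505*1/(19*(-10 + 99)) = (50 + 152)*(-1/726) - 36505/(89*19) = 202*(-1/726) - 36505/1691 = -101/363 - 36505*1/1691 = -101/363 - 36505/1691 = -13422106/613833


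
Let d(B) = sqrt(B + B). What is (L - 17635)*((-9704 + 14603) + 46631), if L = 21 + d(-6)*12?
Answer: -907649420 + 1236720*I*sqrt(3) ≈ -9.0765e+8 + 2.1421e+6*I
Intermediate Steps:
d(B) = sqrt(2)*sqrt(B) (d(B) = sqrt(2*B) = sqrt(2)*sqrt(B))
L = 21 + 24*I*sqrt(3) (L = 21 + (sqrt(2)*sqrt(-6))*12 = 21 + (sqrt(2)*(I*sqrt(6)))*12 = 21 + (2*I*sqrt(3))*12 = 21 + 24*I*sqrt(3) ≈ 21.0 + 41.569*I)
(L - 17635)*((-9704 + 14603) + 46631) = ((21 + 24*I*sqrt(3)) - 17635)*((-9704 + 14603) + 46631) = (-17614 + 24*I*sqrt(3))*(4899 + 46631) = (-17614 + 24*I*sqrt(3))*51530 = -907649420 + 1236720*I*sqrt(3)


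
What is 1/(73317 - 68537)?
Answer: 1/4780 ≈ 0.00020921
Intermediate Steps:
1/(73317 - 68537) = 1/4780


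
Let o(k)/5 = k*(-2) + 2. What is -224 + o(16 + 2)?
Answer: -394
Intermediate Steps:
o(k) = 10 - 10*k (o(k) = 5*(k*(-2) + 2) = 5*(-2*k + 2) = 5*(2 - 2*k) = 10 - 10*k)
-224 + o(16 + 2) = -224 + (10 - 10*(16 + 2)) = -224 + (10 - 10*18) = -224 + (10 - 180) = -224 - 170 = -394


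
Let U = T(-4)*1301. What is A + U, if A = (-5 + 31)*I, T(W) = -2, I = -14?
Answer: -2966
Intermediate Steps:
A = -364 (A = (-5 + 31)*(-14) = 26*(-14) = -364)
U = -2602 (U = -2*1301 = -2602)
A + U = -364 - 2602 = -2966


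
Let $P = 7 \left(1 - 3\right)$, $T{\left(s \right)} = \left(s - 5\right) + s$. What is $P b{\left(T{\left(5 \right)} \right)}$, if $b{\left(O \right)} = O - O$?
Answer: $0$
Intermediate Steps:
$T{\left(s \right)} = -5 + 2 s$ ($T{\left(s \right)} = \left(-5 + s\right) + s = -5 + 2 s$)
$b{\left(O \right)} = 0$
$P = -14$ ($P = 7 \left(-2\right) = -14$)
$P b{\left(T{\left(5 \right)} \right)} = \left(-14\right) 0 = 0$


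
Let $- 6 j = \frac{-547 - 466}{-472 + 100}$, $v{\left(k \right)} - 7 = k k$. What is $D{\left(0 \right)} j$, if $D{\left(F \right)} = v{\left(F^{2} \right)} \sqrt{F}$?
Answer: $0$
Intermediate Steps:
$v{\left(k \right)} = 7 + k^{2}$ ($v{\left(k \right)} = 7 + k k = 7 + k^{2}$)
$D{\left(F \right)} = \sqrt{F} \left(7 + F^{4}\right)$ ($D{\left(F \right)} = \left(7 + \left(F^{2}\right)^{2}\right) \sqrt{F} = \left(7 + F^{4}\right) \sqrt{F} = \sqrt{F} \left(7 + F^{4}\right)$)
$j = - \frac{1013}{2232}$ ($j = - \frac{\left(-547 - 466\right) \frac{1}{-472 + 100}}{6} = - \frac{\left(-1013\right) \frac{1}{-372}}{6} = - \frac{\left(-1013\right) \left(- \frac{1}{372}\right)}{6} = \left(- \frac{1}{6}\right) \frac{1013}{372} = - \frac{1013}{2232} \approx -0.45385$)
$D{\left(0 \right)} j = \sqrt{0} \left(7 + 0^{4}\right) \left(- \frac{1013}{2232}\right) = 0 \left(7 + 0\right) \left(- \frac{1013}{2232}\right) = 0 \cdot 7 \left(- \frac{1013}{2232}\right) = 0 \left(- \frac{1013}{2232}\right) = 0$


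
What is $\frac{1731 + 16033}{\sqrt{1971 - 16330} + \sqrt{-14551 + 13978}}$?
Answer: $- \frac{17764 i}{\sqrt{573} + \sqrt{14359}} \approx - 123.56 i$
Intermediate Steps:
$\frac{1731 + 16033}{\sqrt{1971 - 16330} + \sqrt{-14551 + 13978}} = \frac{17764}{\sqrt{-14359} + \sqrt{-573}} = \frac{17764}{i \sqrt{14359} + i \sqrt{573}} = \frac{17764}{i \sqrt{573} + i \sqrt{14359}}$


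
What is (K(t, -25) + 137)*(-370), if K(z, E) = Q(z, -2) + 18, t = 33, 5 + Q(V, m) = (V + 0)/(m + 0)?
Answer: -49395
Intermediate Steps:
Q(V, m) = -5 + V/m (Q(V, m) = -5 + (V + 0)/(m + 0) = -5 + V/m)
K(z, E) = 13 - z/2 (K(z, E) = (-5 + z/(-2)) + 18 = (-5 + z*(-1/2)) + 18 = (-5 - z/2) + 18 = 13 - z/2)
(K(t, -25) + 137)*(-370) = ((13 - 1/2*33) + 137)*(-370) = ((13 - 33/2) + 137)*(-370) = (-7/2 + 137)*(-370) = (267/2)*(-370) = -49395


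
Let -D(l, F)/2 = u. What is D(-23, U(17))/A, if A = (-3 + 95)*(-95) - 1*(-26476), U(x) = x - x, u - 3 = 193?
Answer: -49/2217 ≈ -0.022102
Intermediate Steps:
u = 196 (u = 3 + 193 = 196)
U(x) = 0
D(l, F) = -392 (D(l, F) = -2*196 = -392)
A = 17736 (A = 92*(-95) + 26476 = -8740 + 26476 = 17736)
D(-23, U(17))/A = -392/17736 = -392*1/17736 = -49/2217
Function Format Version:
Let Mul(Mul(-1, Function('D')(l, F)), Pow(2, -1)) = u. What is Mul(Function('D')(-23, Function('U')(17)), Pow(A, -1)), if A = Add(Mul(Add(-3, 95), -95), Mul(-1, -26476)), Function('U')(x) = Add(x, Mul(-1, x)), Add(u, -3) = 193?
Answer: Rational(-49, 2217) ≈ -0.022102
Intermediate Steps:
u = 196 (u = Add(3, 193) = 196)
Function('U')(x) = 0
Function('D')(l, F) = -392 (Function('D')(l, F) = Mul(-2, 196) = -392)
A = 17736 (A = Add(Mul(92, -95), 26476) = Add(-8740, 26476) = 17736)
Mul(Function('D')(-23, Function('U')(17)), Pow(A, -1)) = Mul(-392, Pow(17736, -1)) = Mul(-392, Rational(1, 17736)) = Rational(-49, 2217)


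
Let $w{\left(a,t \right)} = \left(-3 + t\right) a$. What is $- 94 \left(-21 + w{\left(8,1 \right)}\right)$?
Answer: $3478$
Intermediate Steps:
$w{\left(a,t \right)} = a \left(-3 + t\right)$
$- 94 \left(-21 + w{\left(8,1 \right)}\right) = - 94 \left(-21 + 8 \left(-3 + 1\right)\right) = - 94 \left(-21 + 8 \left(-2\right)\right) = - 94 \left(-21 - 16\right) = \left(-94\right) \left(-37\right) = 3478$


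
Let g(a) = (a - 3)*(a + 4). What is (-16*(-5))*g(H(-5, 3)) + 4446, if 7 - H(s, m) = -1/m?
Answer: 75374/9 ≈ 8374.9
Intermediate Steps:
H(s, m) = 7 + 1/m (H(s, m) = 7 - (-1)/m = 7 + 1/m)
g(a) = (-3 + a)*(4 + a)
(-16*(-5))*g(H(-5, 3)) + 4446 = (-16*(-5))*(-12 + (7 + 1/3) + (7 + 1/3)²) + 4446 = 80*(-12 + (7 + ⅓) + (7 + ⅓)²) + 4446 = 80*(-12 + 22/3 + (22/3)²) + 4446 = 80*(-12 + 22/3 + 484/9) + 4446 = 80*(442/9) + 4446 = 35360/9 + 4446 = 75374/9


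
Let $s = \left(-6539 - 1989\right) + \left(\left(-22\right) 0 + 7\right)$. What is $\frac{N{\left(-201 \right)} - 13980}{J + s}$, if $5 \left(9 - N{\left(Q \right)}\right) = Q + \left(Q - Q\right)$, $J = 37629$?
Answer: $- \frac{1833}{3830} \approx -0.47859$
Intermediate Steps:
$s = -8521$ ($s = -8528 + \left(0 + 7\right) = -8528 + 7 = -8521$)
$N{\left(Q \right)} = 9 - \frac{Q}{5}$ ($N{\left(Q \right)} = 9 - \frac{Q + \left(Q - Q\right)}{5} = 9 - \frac{Q + 0}{5} = 9 - \frac{Q}{5}$)
$\frac{N{\left(-201 \right)} - 13980}{J + s} = \frac{\left(9 - - \frac{201}{5}\right) - 13980}{37629 - 8521} = \frac{\left(9 + \frac{201}{5}\right) - 13980}{29108} = \left(\frac{246}{5} - 13980\right) \frac{1}{29108} = \left(- \frac{69654}{5}\right) \frac{1}{29108} = - \frac{1833}{3830}$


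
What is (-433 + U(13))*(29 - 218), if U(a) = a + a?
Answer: 76923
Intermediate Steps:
U(a) = 2*a
(-433 + U(13))*(29 - 218) = (-433 + 2*13)*(29 - 218) = (-433 + 26)*(-189) = -407*(-189) = 76923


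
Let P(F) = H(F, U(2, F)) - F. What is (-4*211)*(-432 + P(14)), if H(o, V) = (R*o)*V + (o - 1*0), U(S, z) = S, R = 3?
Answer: 293712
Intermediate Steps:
H(o, V) = o + 3*V*o (H(o, V) = (3*o)*V + (o - 1*0) = 3*V*o + (o + 0) = 3*V*o + o = o + 3*V*o)
P(F) = 6*F (P(F) = F*(1 + 3*2) - F = F*(1 + 6) - F = F*7 - F = 7*F - F = 6*F)
(-4*211)*(-432 + P(14)) = (-4*211)*(-432 + 6*14) = -844*(-432 + 84) = -844*(-348) = 293712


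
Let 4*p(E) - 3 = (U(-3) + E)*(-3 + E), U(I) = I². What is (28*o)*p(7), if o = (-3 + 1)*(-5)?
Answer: 4690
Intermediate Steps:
o = 10 (o = -2*(-5) = 10)
p(E) = ¾ + (-3 + E)*(9 + E)/4 (p(E) = ¾ + (((-3)² + E)*(-3 + E))/4 = ¾ + ((9 + E)*(-3 + E))/4 = ¾ + ((-3 + E)*(9 + E))/4 = ¾ + (-3 + E)*(9 + E)/4)
(28*o)*p(7) = (28*10)*(-6 + (¼)*7² + (3/2)*7) = 280*(-6 + (¼)*49 + 21/2) = 280*(-6 + 49/4 + 21/2) = 280*(67/4) = 4690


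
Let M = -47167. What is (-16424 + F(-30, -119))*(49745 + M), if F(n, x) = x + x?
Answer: -42954636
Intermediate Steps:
F(n, x) = 2*x
(-16424 + F(-30, -119))*(49745 + M) = (-16424 + 2*(-119))*(49745 - 47167) = (-16424 - 238)*2578 = -16662*2578 = -42954636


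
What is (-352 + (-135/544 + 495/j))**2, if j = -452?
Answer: 471789633876961/3778806784 ≈ 1.2485e+5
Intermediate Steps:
(-352 + (-135/544 + 495/j))**2 = (-352 + (-135/544 + 495/(-452)))**2 = (-352 + (-135*1/544 + 495*(-1/452)))**2 = (-352 + (-135/544 - 495/452))**2 = (-352 - 82575/61472)**2 = (-21720719/61472)**2 = 471789633876961/3778806784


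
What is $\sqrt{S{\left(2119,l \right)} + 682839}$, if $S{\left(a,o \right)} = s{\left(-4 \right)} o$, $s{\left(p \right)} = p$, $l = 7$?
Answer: $\sqrt{682811} \approx 826.32$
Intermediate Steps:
$S{\left(a,o \right)} = - 4 o$
$\sqrt{S{\left(2119,l \right)} + 682839} = \sqrt{\left(-4\right) 7 + 682839} = \sqrt{-28 + 682839} = \sqrt{682811}$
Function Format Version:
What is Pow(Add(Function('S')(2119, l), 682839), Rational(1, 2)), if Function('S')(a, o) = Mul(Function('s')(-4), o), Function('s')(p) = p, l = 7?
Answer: Pow(682811, Rational(1, 2)) ≈ 826.32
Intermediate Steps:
Function('S')(a, o) = Mul(-4, o)
Pow(Add(Function('S')(2119, l), 682839), Rational(1, 2)) = Pow(Add(Mul(-4, 7), 682839), Rational(1, 2)) = Pow(Add(-28, 682839), Rational(1, 2)) = Pow(682811, Rational(1, 2))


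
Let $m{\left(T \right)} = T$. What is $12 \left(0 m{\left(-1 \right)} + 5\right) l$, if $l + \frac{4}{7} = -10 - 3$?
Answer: $- \frac{5700}{7} \approx -814.29$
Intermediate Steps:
$l = - \frac{95}{7}$ ($l = - \frac{4}{7} - 13 = - \frac{95}{7} \approx -13.571$)
$12 \left(0 m{\left(-1 \right)} + 5\right) l = 12 \left(0 \left(-1\right) + 5\right) \left(- \frac{95}{7}\right) = 12 \left(0 + 5\right) \left(- \frac{95}{7}\right) = 12 \cdot 5 \left(- \frac{95}{7}\right) = 60 \left(- \frac{95}{7}\right) = - \frac{5700}{7}$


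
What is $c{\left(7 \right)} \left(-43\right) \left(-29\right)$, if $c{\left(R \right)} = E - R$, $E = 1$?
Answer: $-7482$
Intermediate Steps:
$c{\left(R \right)} = 1 - R$
$c{\left(7 \right)} \left(-43\right) \left(-29\right) = \left(1 - 7\right) \left(-43\right) \left(-29\right) = \left(-6\right) \left(-43\right) \left(-29\right) = 258 \left(-29\right) = -7482$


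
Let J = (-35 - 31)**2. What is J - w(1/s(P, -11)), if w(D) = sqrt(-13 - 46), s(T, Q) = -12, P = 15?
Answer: 4356 - I*sqrt(59) ≈ 4356.0 - 7.6811*I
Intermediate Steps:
J = 4356 (J = (-66)**2 = 4356)
w(D) = I*sqrt(59) (w(D) = sqrt(-59) = I*sqrt(59))
J - w(1/s(P, -11)) = 4356 - I*sqrt(59)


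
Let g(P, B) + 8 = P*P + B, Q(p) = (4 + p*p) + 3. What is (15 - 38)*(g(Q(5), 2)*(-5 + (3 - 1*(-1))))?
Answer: 23414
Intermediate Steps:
Q(p) = 7 + p**2 (Q(p) = (4 + p**2) + 3 = 7 + p**2)
g(P, B) = -8 + B + P**2 (g(P, B) = -8 + (P*P + B) = -8 + (P**2 + B) = -8 + (B + P**2) = -8 + B + P**2)
(15 - 38)*(g(Q(5), 2)*(-5 + (3 - 1*(-1)))) = (15 - 38)*((-8 + 2 + (7 + 5**2)**2)*(-5 + (3 - 1*(-1)))) = -23*(-8 + 2 + (7 + 25)**2)*(-5 + (3 + 1)) = -23*(-8 + 2 + 32**2)*(-5 + 4) = -23*(-8 + 2 + 1024)*(-1) = -23414*(-1) = -23*(-1018) = 23414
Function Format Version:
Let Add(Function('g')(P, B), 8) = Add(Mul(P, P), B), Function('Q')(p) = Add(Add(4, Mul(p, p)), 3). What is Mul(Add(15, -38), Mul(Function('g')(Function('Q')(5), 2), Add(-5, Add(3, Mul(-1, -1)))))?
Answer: 23414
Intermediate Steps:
Function('Q')(p) = Add(7, Pow(p, 2)) (Function('Q')(p) = Add(Add(4, Pow(p, 2)), 3) = Add(7, Pow(p, 2)))
Function('g')(P, B) = Add(-8, B, Pow(P, 2)) (Function('g')(P, B) = Add(-8, Add(Mul(P, P), B)) = Add(-8, Add(Pow(P, 2), B)) = Add(-8, Add(B, Pow(P, 2))) = Add(-8, B, Pow(P, 2)))
Mul(Add(15, -38), Mul(Function('g')(Function('Q')(5), 2), Add(-5, Add(3, Mul(-1, -1))))) = Mul(Add(15, -38), Mul(Add(-8, 2, Pow(Add(7, Pow(5, 2)), 2)), Add(-5, Add(3, Mul(-1, -1))))) = Mul(-23, Mul(Add(-8, 2, Pow(Add(7, 25), 2)), Add(-5, Add(3, 1)))) = Mul(-23, Mul(Add(-8, 2, Pow(32, 2)), Add(-5, 4))) = Mul(-23, Mul(Add(-8, 2, 1024), -1)) = Mul(-23, Mul(1018, -1)) = Mul(-23, -1018) = 23414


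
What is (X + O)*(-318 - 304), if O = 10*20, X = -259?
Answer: 36698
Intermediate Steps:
O = 200
(X + O)*(-318 - 304) = (-259 + 200)*(-318 - 304) = -59*(-622) = 36698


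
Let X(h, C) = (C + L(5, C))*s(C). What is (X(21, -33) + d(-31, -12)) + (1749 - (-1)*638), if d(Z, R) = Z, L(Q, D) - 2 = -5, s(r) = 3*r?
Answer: 5920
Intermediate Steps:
L(Q, D) = -3 (L(Q, D) = 2 - 5 = -3)
X(h, C) = 3*C*(-3 + C) (X(h, C) = (C - 3)*(3*C) = (-3 + C)*(3*C) = 3*C*(-3 + C))
(X(21, -33) + d(-31, -12)) + (1749 - (-1)*638) = (3*(-33)*(-3 - 33) - 31) + (1749 - (-1)*638) = (3*(-33)*(-36) - 31) + (1749 - 1*(-638)) = (3564 - 31) + (1749 + 638) = 3533 + 2387 = 5920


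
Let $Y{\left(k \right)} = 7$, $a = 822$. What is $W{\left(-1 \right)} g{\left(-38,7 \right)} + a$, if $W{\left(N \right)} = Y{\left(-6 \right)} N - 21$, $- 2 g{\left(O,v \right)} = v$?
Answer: $920$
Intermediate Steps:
$g{\left(O,v \right)} = - \frac{v}{2}$
$W{\left(N \right)} = -21 + 7 N$ ($W{\left(N \right)} = 7 N - 21 = -21 + 7 N$)
$W{\left(-1 \right)} g{\left(-38,7 \right)} + a = \left(-21 + 7 \left(-1\right)\right) \left(\left(- \frac{1}{2}\right) 7\right) + 822 = \left(-21 - 7\right) \left(- \frac{7}{2}\right) + 822 = \left(-28\right) \left(- \frac{7}{2}\right) + 822 = 98 + 822 = 920$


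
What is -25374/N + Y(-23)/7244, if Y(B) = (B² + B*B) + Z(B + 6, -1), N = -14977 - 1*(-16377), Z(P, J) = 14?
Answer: -22788557/1267700 ≈ -17.976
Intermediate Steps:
N = 1400 (N = -14977 + 16377 = 1400)
Y(B) = 14 + 2*B² (Y(B) = (B² + B*B) + 14 = (B² + B²) + 14 = 2*B² + 14 = 14 + 2*B²)
-25374/N + Y(-23)/7244 = -25374/1400 + (14 + 2*(-23)²)/7244 = -25374*1/1400 + (14 + 2*529)*(1/7244) = -12687/700 + (14 + 1058)*(1/7244) = -12687/700 + 1072*(1/7244) = -12687/700 + 268/1811 = -22788557/1267700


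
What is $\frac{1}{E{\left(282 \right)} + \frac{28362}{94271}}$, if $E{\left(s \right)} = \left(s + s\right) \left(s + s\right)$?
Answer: $\frac{94271}{29987256378} \approx 3.1437 \cdot 10^{-6}$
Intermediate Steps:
$E{\left(s \right)} = 4 s^{2}$ ($E{\left(s \right)} = 2 s 2 s = 4 s^{2}$)
$\frac{1}{E{\left(282 \right)} + \frac{28362}{94271}} = \frac{1}{4 \cdot 282^{2} + \frac{28362}{94271}} = \frac{1}{4 \cdot 79524 + 28362 \cdot \frac{1}{94271}} = \frac{1}{318096 + \frac{28362}{94271}} = \frac{1}{\frac{29987256378}{94271}} = \frac{94271}{29987256378}$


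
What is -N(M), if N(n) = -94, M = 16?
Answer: 94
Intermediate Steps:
-N(M) = -1*(-94) = 94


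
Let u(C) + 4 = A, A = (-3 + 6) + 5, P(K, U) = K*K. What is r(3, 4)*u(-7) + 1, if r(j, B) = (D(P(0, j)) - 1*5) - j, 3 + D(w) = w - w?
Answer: -43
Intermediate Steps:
P(K, U) = K²
A = 8 (A = 3 + 5 = 8)
D(w) = -3 (D(w) = -3 + (w - w) = -3 + 0 = -3)
u(C) = 4 (u(C) = -4 + 8 = 4)
r(j, B) = -8 - j (r(j, B) = (-3 - 1*5) - j = (-3 - 5) - j = -8 - j)
r(3, 4)*u(-7) + 1 = (-8 - 1*3)*4 + 1 = (-8 - 3)*4 + 1 = -11*4 + 1 = -44 + 1 = -43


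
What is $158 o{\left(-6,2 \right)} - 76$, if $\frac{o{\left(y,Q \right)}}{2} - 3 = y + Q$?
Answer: $-392$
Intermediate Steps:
$o{\left(y,Q \right)} = 6 + 2 Q + 2 y$ ($o{\left(y,Q \right)} = 6 + 2 \left(y + Q\right) = 6 + 2 \left(Q + y\right) = 6 + \left(2 Q + 2 y\right) = 6 + 2 Q + 2 y$)
$158 o{\left(-6,2 \right)} - 76 = 158 \left(6 + 2 \cdot 2 + 2 \left(-6\right)\right) - 76 = 158 \left(6 + 4 - 12\right) - 76 = 158 \left(-2\right) - 76 = -316 - 76 = -392$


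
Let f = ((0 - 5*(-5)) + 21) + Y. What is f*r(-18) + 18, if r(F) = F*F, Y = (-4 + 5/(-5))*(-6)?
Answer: 24642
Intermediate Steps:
Y = 30 (Y = (-4 + 5*(-1/5))*(-6) = (-4 - 1)*(-6) = -5*(-6) = 30)
f = 76 (f = ((0 - 5*(-5)) + 21) + 30 = ((0 + 25) + 21) + 30 = (25 + 21) + 30 = 46 + 30 = 76)
r(F) = F**2
f*r(-18) + 18 = 76*(-18)**2 + 18 = 76*324 + 18 = 24624 + 18 = 24642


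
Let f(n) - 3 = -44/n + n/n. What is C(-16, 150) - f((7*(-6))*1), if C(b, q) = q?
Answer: 3044/21 ≈ 144.95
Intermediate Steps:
f(n) = 4 - 44/n (f(n) = 3 + (-44/n + n/n) = 3 + (-44/n + 1) = 3 + (1 - 44/n) = 4 - 44/n)
C(-16, 150) - f((7*(-6))*1) = 150 - (4 - 44/((7*(-6))*1)) = 150 - (4 - 44/((-42*1))) = 150 - (4 - 44/(-42)) = 150 - (4 - 44*(-1/42)) = 150 - (4 + 22/21) = 150 - 1*106/21 = 150 - 106/21 = 3044/21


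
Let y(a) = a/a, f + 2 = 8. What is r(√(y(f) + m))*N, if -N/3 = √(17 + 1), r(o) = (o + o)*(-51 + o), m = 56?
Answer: 18*√114*(51 - √57) ≈ 8350.6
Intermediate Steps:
f = 6 (f = -2 + 8 = 6)
y(a) = 1
r(o) = 2*o*(-51 + o) (r(o) = (2*o)*(-51 + o) = 2*o*(-51 + o))
N = -9*√2 (N = -3*√(17 + 1) = -9*√2 ≈ -12.728)
r(√(y(f) + m))*N = (2*√(1 + 56)*(-51 + √(1 + 56)))*(-9*√2) = (2*√57*(-51 + √57))*(-9*√2) = -18*√114*(-51 + √57)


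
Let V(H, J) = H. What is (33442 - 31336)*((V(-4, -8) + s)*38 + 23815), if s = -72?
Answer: 44072262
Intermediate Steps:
(33442 - 31336)*((V(-4, -8) + s)*38 + 23815) = (33442 - 31336)*((-4 - 72)*38 + 23815) = 2106*(-76*38 + 23815) = 2106*(-2888 + 23815) = 2106*20927 = 44072262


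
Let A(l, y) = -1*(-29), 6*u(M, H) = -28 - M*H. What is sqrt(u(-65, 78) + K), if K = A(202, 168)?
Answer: 4*sqrt(489)/3 ≈ 29.484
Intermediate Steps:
u(M, H) = -14/3 - H*M/6 (u(M, H) = (-28 - M*H)/6 = (-28 - H*M)/6 = -14/3 - H*M/6)
A(l, y) = 29
K = 29
sqrt(u(-65, 78) + K) = sqrt((-14/3 - 1/6*78*(-65)) + 29) = sqrt((-14/3 + 845) + 29) = sqrt(2521/3 + 29) = sqrt(2608/3) = 4*sqrt(489)/3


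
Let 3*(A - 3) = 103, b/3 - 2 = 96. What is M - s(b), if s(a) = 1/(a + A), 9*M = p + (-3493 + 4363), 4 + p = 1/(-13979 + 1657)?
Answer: 2651623300/27558153 ≈ 96.219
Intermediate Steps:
b = 294 (b = 6 + 3*96 = 6 + 288 = 294)
p = -49289/12322 (p = -4 + 1/(-13979 + 1657) = -4 + 1/(-12322) = -4 - 1/12322 = -49289/12322 ≈ -4.0001)
A = 112/3 (A = 3 + (⅓)*103 = 3 + 103/3 = 112/3 ≈ 37.333)
M = 10670851/110898 (M = (-49289/12322 + (-3493 + 4363))/9 = (-49289/12322 + 870)/9 = (⅑)*(10670851/12322) = 10670851/110898 ≈ 96.222)
s(a) = 1/(112/3 + a) (s(a) = 1/(a + 112/3) = 1/(112/3 + a))
M - s(b) = 10670851/110898 - 3/(112 + 3*294) = 10670851/110898 - 3/(112 + 882) = 10670851/110898 - 3/994 = 2651623300/27558153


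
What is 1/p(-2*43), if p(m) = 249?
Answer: 1/249 ≈ 0.0040161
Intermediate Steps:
1/p(-2*43) = 1/249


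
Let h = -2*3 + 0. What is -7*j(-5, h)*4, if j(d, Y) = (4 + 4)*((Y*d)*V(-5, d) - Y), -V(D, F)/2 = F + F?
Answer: -135744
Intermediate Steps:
V(D, F) = -4*F (V(D, F) = -2*(F + F) = -4*F)
h = -6 (h = -6 + 0 = -6)
j(d, Y) = -8*Y - 32*Y*d**2 (j(d, Y) = (4 + 4)*((Y*d)*(-4*d) - Y) = 8*(-4*Y*d**2 - Y) = 8*(-Y - 4*Y*d**2) = -8*Y - 32*Y*d**2)
-7*j(-5, h)*4 = -56*(-6)*(-1 - 4*(-5)**2)*4 = -56*(-6)*(-1 - 4*25)*4 = -56*(-6)*(-1 - 100)*4 = -56*(-6)*(-101)*4 = -7*4848*4 = -33936*4 = -135744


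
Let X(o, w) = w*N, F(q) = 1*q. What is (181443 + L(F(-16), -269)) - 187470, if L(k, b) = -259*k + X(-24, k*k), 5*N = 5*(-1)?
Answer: -2139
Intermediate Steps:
N = -1 (N = (5*(-1))/5 = (1/5)*(-5) = -1)
F(q) = q
X(o, w) = -w (X(o, w) = w*(-1) = -w)
L(k, b) = -k**2 - 259*k (L(k, b) = -259*k - k*k = -259*k - k**2 = -k**2 - 259*k)
(181443 + L(F(-16), -269)) - 187470 = (181443 - 16*(-259 - 1*(-16))) - 187470 = (181443 - 16*(-259 + 16)) - 187470 = (181443 - 16*(-243)) - 187470 = (181443 + 3888) - 187470 = 185331 - 187470 = -2139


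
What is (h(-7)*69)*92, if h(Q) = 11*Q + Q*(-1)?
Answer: -444360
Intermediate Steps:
h(Q) = 10*Q (h(Q) = 11*Q - Q = 10*Q)
(h(-7)*69)*92 = ((10*(-7))*69)*92 = -70*69*92 = -4830*92 = -444360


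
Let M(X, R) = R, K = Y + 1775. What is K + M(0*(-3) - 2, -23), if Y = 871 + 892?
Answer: 3515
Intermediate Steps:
Y = 1763
K = 3538 (K = 1763 + 1775 = 3538)
K + M(0*(-3) - 2, -23) = 3538 - 23 = 3515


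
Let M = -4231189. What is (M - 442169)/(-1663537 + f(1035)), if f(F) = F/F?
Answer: 778893/277256 ≈ 2.8093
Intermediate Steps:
f(F) = 1
(M - 442169)/(-1663537 + f(1035)) = (-4231189 - 442169)/(-1663537 + 1) = -4673358/(-1663536) = -4673358*(-1/1663536) = 778893/277256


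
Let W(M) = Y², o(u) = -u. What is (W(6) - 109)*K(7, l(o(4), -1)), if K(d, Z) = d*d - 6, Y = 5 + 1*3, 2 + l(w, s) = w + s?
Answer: -1935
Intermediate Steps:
l(w, s) = -2 + s + w (l(w, s) = -2 + (w + s) = -2 + (s + w) = -2 + s + w)
Y = 8 (Y = 5 + 3 = 8)
W(M) = 64 (W(M) = 8² = 64)
K(d, Z) = -6 + d² (K(d, Z) = d² - 6 = -6 + d²)
(W(6) - 109)*K(7, l(o(4), -1)) = (64 - 109)*(-6 + 7²) = -45*(-6 + 49) = -45*43 = -1935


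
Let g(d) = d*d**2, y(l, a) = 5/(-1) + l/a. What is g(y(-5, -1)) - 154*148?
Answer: -22792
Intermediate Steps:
y(l, a) = -5 + l/a (y(l, a) = 5*(-1) + l/a = -5 + l/a)
g(d) = d**3
g(y(-5, -1)) - 154*148 = (-5 - 5/(-1))**3 - 154*148 = (-5 - 5*(-1))**3 - 22792 = (-5 + 5)**3 - 22792 = 0**3 - 22792 = 0 - 22792 = -22792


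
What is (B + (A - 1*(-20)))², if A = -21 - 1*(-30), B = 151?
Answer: 32400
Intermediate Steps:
A = 9 (A = -21 + 30 = 9)
(B + (A - 1*(-20)))² = (151 + (9 - 1*(-20)))² = (151 + (9 + 20))² = (151 + 29)² = 180² = 32400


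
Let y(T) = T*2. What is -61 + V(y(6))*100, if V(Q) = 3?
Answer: 239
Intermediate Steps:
y(T) = 2*T
-61 + V(y(6))*100 = -61 + 3*100 = -61 + 300 = 239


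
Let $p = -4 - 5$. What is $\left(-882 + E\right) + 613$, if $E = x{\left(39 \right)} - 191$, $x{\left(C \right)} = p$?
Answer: $-469$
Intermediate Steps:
$p = -9$
$x{\left(C \right)} = -9$
$E = -200$ ($E = -9 - 191 = -200$)
$\left(-882 + E\right) + 613 = \left(-882 - 200\right) + 613 = -1082 + 613 = -469$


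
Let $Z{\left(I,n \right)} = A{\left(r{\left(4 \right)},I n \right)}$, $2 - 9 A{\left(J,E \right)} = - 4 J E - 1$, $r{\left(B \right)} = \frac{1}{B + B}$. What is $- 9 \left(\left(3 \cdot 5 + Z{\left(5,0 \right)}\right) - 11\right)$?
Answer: $-39$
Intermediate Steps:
$r{\left(B \right)} = \frac{1}{2 B}$
$A{\left(J,E \right)} = \frac{1}{3} + \frac{4 E J}{9}$ ($A{\left(J,E \right)} = \frac{2}{9} - \frac{- 4 J E - 1}{9} = \frac{2}{9} - \frac{- 4 E J - 1}{9} = \frac{2}{9} - \frac{-1 - 4 E J}{9} = \frac{2}{9} + \left(\frac{1}{9} + \frac{4 E J}{9}\right) = \frac{1}{3} + \frac{4 E J}{9}$)
$Z{\left(I,n \right)} = \frac{1}{3} + \frac{I n}{18}$ ($Z{\left(I,n \right)} = \frac{1}{3} + \frac{4 I n \frac{1}{2 \cdot 4}}{9} = \frac{1}{3} + \frac{4 I n \frac{1}{2} \cdot \frac{1}{4}}{9} = \frac{1}{3} + \frac{4}{9} I n \frac{1}{8} = \frac{1}{3} + \frac{I n}{18}$)
$- 9 \left(\left(3 \cdot 5 + Z{\left(5,0 \right)}\right) - 11\right) = - 9 \left(\left(3 \cdot 5 + \left(\frac{1}{3} + \frac{1}{18} \cdot 5 \cdot 0\right)\right) - 11\right) = - 9 \left(\left(15 + \left(\frac{1}{3} + 0\right)\right) - 11\right) = - 9 \left(\left(15 + \frac{1}{3}\right) - 11\right) = - 9 \left(\frac{46}{3} - 11\right) = \left(-9\right) \frac{13}{3} = -39$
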